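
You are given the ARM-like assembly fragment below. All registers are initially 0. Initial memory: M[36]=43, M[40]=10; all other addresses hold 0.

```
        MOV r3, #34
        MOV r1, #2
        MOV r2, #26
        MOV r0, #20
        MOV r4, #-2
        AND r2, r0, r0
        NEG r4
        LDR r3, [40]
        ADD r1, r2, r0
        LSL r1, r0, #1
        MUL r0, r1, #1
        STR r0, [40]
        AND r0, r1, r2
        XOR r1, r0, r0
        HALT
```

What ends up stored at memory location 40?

r3=34
r1=2
r2=26
r0=20
r4=-2
r2=20&20=20
r4=-(-2)=2
r3=M[40]=10
r1=20+20=40
r1=20<<1=40
r0=40*1=40
STR r0, [40] → M[40]=40
r0=40&20=0
r1=0^0=0
halt.

40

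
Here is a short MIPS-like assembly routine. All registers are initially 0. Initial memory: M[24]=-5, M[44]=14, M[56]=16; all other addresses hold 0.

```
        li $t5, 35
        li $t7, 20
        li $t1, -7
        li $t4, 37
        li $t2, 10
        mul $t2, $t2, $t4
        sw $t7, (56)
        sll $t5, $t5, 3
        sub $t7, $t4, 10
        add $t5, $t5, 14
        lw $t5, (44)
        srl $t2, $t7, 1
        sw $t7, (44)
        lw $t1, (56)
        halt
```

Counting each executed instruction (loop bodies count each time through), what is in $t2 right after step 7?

370

$t5=35
$t7=20
$t1=-7
$t4=37
$t2=10
$t2=10*37=370
sw $t7, (56) → M[56]=20
After step 7: $t2 = 370.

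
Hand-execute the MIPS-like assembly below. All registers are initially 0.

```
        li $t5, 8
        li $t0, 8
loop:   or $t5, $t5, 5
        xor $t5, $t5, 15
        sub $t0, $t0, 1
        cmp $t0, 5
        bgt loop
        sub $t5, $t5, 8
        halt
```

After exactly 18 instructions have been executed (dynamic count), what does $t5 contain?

after li $t5, 8: $t5=8
after li $t0, 8: $t0=8
after or $t5, $t5, 5: $t5=8|5=13
after xor $t5, $t5, 15: $t5=13^15=2
after sub $t0, $t0, 1: $t0=8-1=7
cmp $t0, 5  (cmp 7,5)
bgt loop: taken
after or $t5, $t5, 5: $t5=2|5=7
after xor $t5, $t5, 15: $t5=7^15=8
after sub $t0, $t0, 1: $t0=7-1=6
cmp $t0, 5  (cmp 6,5)
bgt loop: taken
after or $t5, $t5, 5: $t5=8|5=13
after xor $t5, $t5, 15: $t5=13^15=2
after sub $t0, $t0, 1: $t0=6-1=5
cmp $t0, 5  (cmp 5,5)
bgt loop: not taken
after sub $t5, $t5, 8: $t5=2-8=-6
After step 18: $t5 = -6.

-6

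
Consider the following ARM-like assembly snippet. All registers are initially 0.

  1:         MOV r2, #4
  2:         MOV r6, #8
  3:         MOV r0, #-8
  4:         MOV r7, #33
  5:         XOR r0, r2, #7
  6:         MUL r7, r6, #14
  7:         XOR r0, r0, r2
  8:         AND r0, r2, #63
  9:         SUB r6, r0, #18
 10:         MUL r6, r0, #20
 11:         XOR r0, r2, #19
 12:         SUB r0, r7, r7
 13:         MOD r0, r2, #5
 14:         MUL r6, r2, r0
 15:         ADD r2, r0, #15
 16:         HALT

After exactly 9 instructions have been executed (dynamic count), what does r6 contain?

-14

after MOV r2, #4: r2=4
after MOV r6, #8: r6=8
after MOV r0, #-8: r0=-8
after MOV r7, #33: r7=33
after XOR r0, r2, #7: r0=4^7=3
after MUL r7, r6, #14: r7=8*14=112
after XOR r0, r0, r2: r0=3^4=7
after AND r0, r2, #63: r0=4&63=4
after SUB r6, r0, #18: r6=4-18=-14
After step 9: r6 = -14.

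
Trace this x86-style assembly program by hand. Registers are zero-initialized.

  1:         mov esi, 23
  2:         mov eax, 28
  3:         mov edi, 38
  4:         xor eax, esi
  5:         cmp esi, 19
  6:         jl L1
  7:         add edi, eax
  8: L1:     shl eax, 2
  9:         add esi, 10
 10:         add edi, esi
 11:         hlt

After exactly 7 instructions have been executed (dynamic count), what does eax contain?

mov esi, 23 → esi=23
mov eax, 28 → eax=28
mov edi, 38 → edi=38
xor eax, esi → eax=28^23=11
cmp esi, 19  (cmp 23,19)
jl L1: not taken
add edi, eax → edi=38+11=49
After step 7: eax = 11.

11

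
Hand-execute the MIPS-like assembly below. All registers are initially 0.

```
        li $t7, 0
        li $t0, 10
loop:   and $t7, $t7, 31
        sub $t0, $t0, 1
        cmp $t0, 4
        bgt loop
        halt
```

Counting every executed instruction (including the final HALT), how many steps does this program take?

27

after li $t7, 0: $t7=0
after li $t0, 10: $t0=10
after and $t7, $t7, 31: $t7=0&31=0
after sub $t0, $t0, 1: $t0=10-1=9
cmp $t0, 4  (cmp 9,4)
bgt loop: taken
after and $t7, $t7, 31: $t7=0&31=0
after sub $t0, $t0, 1: $t0=9-1=8
cmp $t0, 4  (cmp 8,4)
bgt loop: taken
after and $t7, $t7, 31: $t7=0&31=0
after sub $t0, $t0, 1: $t0=8-1=7
cmp $t0, 4  (cmp 7,4)
bgt loop: taken
after and $t7, $t7, 31: $t7=0&31=0
after sub $t0, $t0, 1: $t0=7-1=6
cmp $t0, 4  (cmp 6,4)
bgt loop: taken
after and $t7, $t7, 31: $t7=0&31=0
after sub $t0, $t0, 1: $t0=6-1=5
cmp $t0, 4  (cmp 5,4)
bgt loop: taken
after and $t7, $t7, 31: $t7=0&31=0
after sub $t0, $t0, 1: $t0=5-1=4
cmp $t0, 4  (cmp 4,4)
bgt loop: not taken
halt.
Total executed instructions: 27.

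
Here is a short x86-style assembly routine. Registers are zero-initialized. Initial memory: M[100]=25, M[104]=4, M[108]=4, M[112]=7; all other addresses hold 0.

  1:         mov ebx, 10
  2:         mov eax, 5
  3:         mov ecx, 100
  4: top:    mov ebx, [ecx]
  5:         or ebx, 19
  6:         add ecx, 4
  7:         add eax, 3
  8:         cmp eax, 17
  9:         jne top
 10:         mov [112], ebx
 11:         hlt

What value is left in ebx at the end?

ebx=10
eax=5
ecx=100
ebx=M[100]=25
ebx=25|19=27
ecx=100+4=104
eax=5+3=8
cmp eax, 17  (cmp 8,17)
jne top: taken
ebx=M[104]=4
ebx=4|19=23
ecx=104+4=108
eax=8+3=11
cmp eax, 17  (cmp 11,17)
jne top: taken
ebx=M[108]=4
ebx=4|19=23
ecx=108+4=112
eax=11+3=14
cmp eax, 17  (cmp 14,17)
jne top: taken
ebx=M[112]=7
ebx=7|19=23
ecx=112+4=116
eax=14+3=17
cmp eax, 17  (cmp 17,17)
jne top: not taken
mov [112], ebx → M[112]=23
halt.

23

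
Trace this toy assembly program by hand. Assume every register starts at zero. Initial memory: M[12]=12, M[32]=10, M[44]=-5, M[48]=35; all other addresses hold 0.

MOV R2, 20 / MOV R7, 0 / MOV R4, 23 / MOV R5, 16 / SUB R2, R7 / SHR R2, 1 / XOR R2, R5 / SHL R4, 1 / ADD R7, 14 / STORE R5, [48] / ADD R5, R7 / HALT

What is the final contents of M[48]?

16

after MOV R2, 20: R2=20
after MOV R7, 0: R7=0
after MOV R4, 23: R4=23
after MOV R5, 16: R5=16
after SUB R2, R7: R2=20-0=20
after SHR R2, 1: R2=20>>1=10
after XOR R2, R5: R2=10^16=26
after SHL R4, 1: R4=23<<1=46
after ADD R7, 14: R7=0+14=14
STORE R5, [48] → M[48]=16
after ADD R5, R7: R5=16+14=30
halt.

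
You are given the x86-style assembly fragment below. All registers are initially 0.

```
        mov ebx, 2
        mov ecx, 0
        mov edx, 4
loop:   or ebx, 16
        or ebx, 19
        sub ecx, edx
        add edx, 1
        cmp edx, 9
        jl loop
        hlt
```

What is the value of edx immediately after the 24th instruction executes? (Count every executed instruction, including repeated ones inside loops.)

7

mov ebx, 2 → ebx=2
mov ecx, 0 → ecx=0
mov edx, 4 → edx=4
or ebx, 16 → ebx=2|16=18
or ebx, 19 → ebx=18|19=19
sub ecx, edx → ecx=0-4=-4
add edx, 1 → edx=4+1=5
cmp edx, 9  (cmp 5,9)
jl loop: taken
or ebx, 16 → ebx=19|16=19
or ebx, 19 → ebx=19|19=19
sub ecx, edx → ecx=(-4)-5=-9
add edx, 1 → edx=5+1=6
cmp edx, 9  (cmp 6,9)
jl loop: taken
or ebx, 16 → ebx=19|16=19
or ebx, 19 → ebx=19|19=19
sub ecx, edx → ecx=(-9)-6=-15
add edx, 1 → edx=6+1=7
cmp edx, 9  (cmp 7,9)
jl loop: taken
or ebx, 16 → ebx=19|16=19
or ebx, 19 → ebx=19|19=19
sub ecx, edx → ecx=(-15)-7=-22
After step 24: edx = 7.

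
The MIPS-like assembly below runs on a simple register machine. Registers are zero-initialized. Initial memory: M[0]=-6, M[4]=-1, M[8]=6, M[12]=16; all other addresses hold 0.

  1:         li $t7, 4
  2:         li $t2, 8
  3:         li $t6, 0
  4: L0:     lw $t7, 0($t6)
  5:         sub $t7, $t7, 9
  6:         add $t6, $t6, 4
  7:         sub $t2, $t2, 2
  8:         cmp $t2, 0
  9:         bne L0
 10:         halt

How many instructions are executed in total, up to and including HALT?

$t7=4
$t2=8
$t6=0
$t7=M[0]=-6
$t7=(-6)-9=-15
$t6=0+4=4
$t2=8-2=6
cmp $t2, 0  (cmp 6,0)
bne L0: taken
$t7=M[4]=-1
$t7=(-1)-9=-10
$t6=4+4=8
$t2=6-2=4
cmp $t2, 0  (cmp 4,0)
bne L0: taken
$t7=M[8]=6
$t7=6-9=-3
$t6=8+4=12
$t2=4-2=2
cmp $t2, 0  (cmp 2,0)
bne L0: taken
$t7=M[12]=16
$t7=16-9=7
$t6=12+4=16
$t2=2-2=0
cmp $t2, 0  (cmp 0,0)
bne L0: not taken
halt.
Total executed instructions: 28.

28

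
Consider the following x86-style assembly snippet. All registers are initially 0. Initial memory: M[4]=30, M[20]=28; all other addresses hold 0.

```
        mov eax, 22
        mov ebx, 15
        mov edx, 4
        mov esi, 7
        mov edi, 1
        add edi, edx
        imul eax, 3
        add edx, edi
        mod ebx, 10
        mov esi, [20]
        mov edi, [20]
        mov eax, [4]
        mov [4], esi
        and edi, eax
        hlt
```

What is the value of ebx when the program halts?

mov eax, 22 → eax=22
mov ebx, 15 → ebx=15
mov edx, 4 → edx=4
mov esi, 7 → esi=7
mov edi, 1 → edi=1
add edi, edx → edi=1+4=5
imul eax, 3 → eax=22*3=66
add edx, edi → edx=4+5=9
mod ebx, 10 → ebx=15%10=5
mov esi, [20] → esi=M[20]=28
mov edi, [20] → edi=M[20]=28
mov eax, [4] → eax=M[4]=30
mov [4], esi → M[4]=28
and edi, eax → edi=28&30=28
halt.

5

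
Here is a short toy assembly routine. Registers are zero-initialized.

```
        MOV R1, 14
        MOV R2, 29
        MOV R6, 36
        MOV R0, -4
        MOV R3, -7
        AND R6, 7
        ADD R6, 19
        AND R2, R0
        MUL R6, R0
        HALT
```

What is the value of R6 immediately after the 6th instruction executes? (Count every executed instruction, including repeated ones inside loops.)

after MOV R1, 14: R1=14
after MOV R2, 29: R2=29
after MOV R6, 36: R6=36
after MOV R0, -4: R0=-4
after MOV R3, -7: R3=-7
after AND R6, 7: R6=36&7=4
After step 6: R6 = 4.

4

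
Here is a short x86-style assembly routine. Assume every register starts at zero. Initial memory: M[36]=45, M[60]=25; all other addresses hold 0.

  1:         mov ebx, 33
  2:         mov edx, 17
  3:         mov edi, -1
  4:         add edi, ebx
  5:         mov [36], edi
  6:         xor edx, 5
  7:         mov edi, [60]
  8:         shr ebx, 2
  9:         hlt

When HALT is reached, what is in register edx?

20

after mov ebx, 33: ebx=33
after mov edx, 17: edx=17
after mov edi, -1: edi=-1
after add edi, ebx: edi=(-1)+33=32
mov [36], edi → M[36]=32
after xor edx, 5: edx=17^5=20
after mov edi, [60]: edi=M[60]=25
after shr ebx, 2: ebx=33>>2=8
halt.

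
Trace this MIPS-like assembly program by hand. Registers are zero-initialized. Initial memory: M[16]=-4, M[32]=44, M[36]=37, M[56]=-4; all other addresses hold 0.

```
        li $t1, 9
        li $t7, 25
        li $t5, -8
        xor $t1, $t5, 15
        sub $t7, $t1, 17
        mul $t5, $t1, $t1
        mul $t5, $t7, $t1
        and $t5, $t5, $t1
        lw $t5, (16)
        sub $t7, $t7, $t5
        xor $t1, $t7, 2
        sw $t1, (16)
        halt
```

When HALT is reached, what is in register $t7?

after li $t1, 9: $t1=9
after li $t7, 25: $t7=25
after li $t5, -8: $t5=-8
after xor $t1, $t5, 15: $t1=(-8)^15=-9
after sub $t7, $t1, 17: $t7=(-9)-17=-26
after mul $t5, $t1, $t1: $t5=(-9)*(-9)=81
after mul $t5, $t7, $t1: $t5=(-26)*(-9)=234
after and $t5, $t5, $t1: $t5=234&(-9)=226
after lw $t5, (16): $t5=M[16]=-4
after sub $t7, $t7, $t5: $t7=(-26)-(-4)=-22
after xor $t1, $t7, 2: $t1=(-22)^2=-24
sw $t1, (16) → M[16]=-24
halt.

-22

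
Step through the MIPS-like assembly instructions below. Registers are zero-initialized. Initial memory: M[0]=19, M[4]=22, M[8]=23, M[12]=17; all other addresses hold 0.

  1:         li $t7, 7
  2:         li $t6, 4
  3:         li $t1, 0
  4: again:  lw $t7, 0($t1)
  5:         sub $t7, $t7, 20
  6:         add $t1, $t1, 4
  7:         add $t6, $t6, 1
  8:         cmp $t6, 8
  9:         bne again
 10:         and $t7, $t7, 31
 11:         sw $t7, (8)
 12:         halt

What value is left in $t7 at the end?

29

after li $t7, 7: $t7=7
after li $t6, 4: $t6=4
after li $t1, 0: $t1=0
after lw $t7, 0($t1): $t7=M[0]=19
after sub $t7, $t7, 20: $t7=19-20=-1
after add $t1, $t1, 4: $t1=0+4=4
after add $t6, $t6, 1: $t6=4+1=5
cmp $t6, 8  (cmp 5,8)
bne again: taken
after lw $t7, 0($t1): $t7=M[4]=22
after sub $t7, $t7, 20: $t7=22-20=2
after add $t1, $t1, 4: $t1=4+4=8
after add $t6, $t6, 1: $t6=5+1=6
cmp $t6, 8  (cmp 6,8)
bne again: taken
after lw $t7, 0($t1): $t7=M[8]=23
after sub $t7, $t7, 20: $t7=23-20=3
after add $t1, $t1, 4: $t1=8+4=12
after add $t6, $t6, 1: $t6=6+1=7
cmp $t6, 8  (cmp 7,8)
bne again: taken
after lw $t7, 0($t1): $t7=M[12]=17
after sub $t7, $t7, 20: $t7=17-20=-3
after add $t1, $t1, 4: $t1=12+4=16
after add $t6, $t6, 1: $t6=7+1=8
cmp $t6, 8  (cmp 8,8)
bne again: not taken
after and $t7, $t7, 31: $t7=(-3)&31=29
sw $t7, (8) → M[8]=29
halt.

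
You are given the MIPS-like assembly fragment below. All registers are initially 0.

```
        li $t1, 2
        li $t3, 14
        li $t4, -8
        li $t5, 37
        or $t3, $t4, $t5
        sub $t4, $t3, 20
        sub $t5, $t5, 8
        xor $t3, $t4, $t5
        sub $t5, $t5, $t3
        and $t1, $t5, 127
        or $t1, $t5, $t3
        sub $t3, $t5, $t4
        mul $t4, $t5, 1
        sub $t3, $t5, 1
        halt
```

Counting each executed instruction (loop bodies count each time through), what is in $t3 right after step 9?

-12

after li $t1, 2: $t1=2
after li $t3, 14: $t3=14
after li $t4, -8: $t4=-8
after li $t5, 37: $t5=37
after or $t3, $t4, $t5: $t3=(-8)|37=-3
after sub $t4, $t3, 20: $t4=(-3)-20=-23
after sub $t5, $t5, 8: $t5=37-8=29
after xor $t3, $t4, $t5: $t3=(-23)^29=-12
after sub $t5, $t5, $t3: $t5=29-(-12)=41
After step 9: $t3 = -12.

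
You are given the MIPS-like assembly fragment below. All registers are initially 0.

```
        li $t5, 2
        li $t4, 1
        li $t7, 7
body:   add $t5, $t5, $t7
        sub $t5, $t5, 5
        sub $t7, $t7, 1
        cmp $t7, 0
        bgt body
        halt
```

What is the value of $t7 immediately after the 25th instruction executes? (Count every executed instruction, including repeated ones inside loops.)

3

after li $t5, 2: $t5=2
after li $t4, 1: $t4=1
after li $t7, 7: $t7=7
after add $t5, $t5, $t7: $t5=2+7=9
after sub $t5, $t5, 5: $t5=9-5=4
after sub $t7, $t7, 1: $t7=7-1=6
cmp $t7, 0  (cmp 6,0)
bgt body: taken
after add $t5, $t5, $t7: $t5=4+6=10
after sub $t5, $t5, 5: $t5=10-5=5
after sub $t7, $t7, 1: $t7=6-1=5
cmp $t7, 0  (cmp 5,0)
bgt body: taken
after add $t5, $t5, $t7: $t5=5+5=10
after sub $t5, $t5, 5: $t5=10-5=5
after sub $t7, $t7, 1: $t7=5-1=4
cmp $t7, 0  (cmp 4,0)
bgt body: taken
after add $t5, $t5, $t7: $t5=5+4=9
after sub $t5, $t5, 5: $t5=9-5=4
after sub $t7, $t7, 1: $t7=4-1=3
cmp $t7, 0  (cmp 3,0)
bgt body: taken
after add $t5, $t5, $t7: $t5=4+3=7
after sub $t5, $t5, 5: $t5=7-5=2
After step 25: $t7 = 3.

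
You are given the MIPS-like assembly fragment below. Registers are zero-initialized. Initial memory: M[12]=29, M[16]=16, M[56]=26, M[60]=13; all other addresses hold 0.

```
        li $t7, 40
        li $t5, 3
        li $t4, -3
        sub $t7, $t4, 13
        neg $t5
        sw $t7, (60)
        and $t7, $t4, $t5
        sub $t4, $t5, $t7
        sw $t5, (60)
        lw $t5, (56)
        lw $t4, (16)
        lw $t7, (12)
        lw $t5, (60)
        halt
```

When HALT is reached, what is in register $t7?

29

$t7=40
$t5=3
$t4=-3
$t7=(-3)-13=-16
$t5=-(3)=-3
sw $t7, (60) → M[60]=-16
$t7=(-3)&(-3)=-3
$t4=(-3)-(-3)=0
sw $t5, (60) → M[60]=-3
$t5=M[56]=26
$t4=M[16]=16
$t7=M[12]=29
$t5=M[60]=-3
halt.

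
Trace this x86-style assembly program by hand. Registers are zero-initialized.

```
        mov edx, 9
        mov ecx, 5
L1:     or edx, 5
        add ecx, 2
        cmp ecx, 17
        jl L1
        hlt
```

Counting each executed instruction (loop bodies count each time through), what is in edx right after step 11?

13

edx=9
ecx=5
edx=9|5=13
ecx=5+2=7
cmp ecx, 17  (cmp 7,17)
jl L1: taken
edx=13|5=13
ecx=7+2=9
cmp ecx, 17  (cmp 9,17)
jl L1: taken
edx=13|5=13
After step 11: edx = 13.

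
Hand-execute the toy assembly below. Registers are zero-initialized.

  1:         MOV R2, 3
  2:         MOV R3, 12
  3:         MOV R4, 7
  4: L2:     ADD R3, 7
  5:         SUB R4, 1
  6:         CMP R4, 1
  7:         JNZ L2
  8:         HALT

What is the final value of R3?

R2=3
R3=12
R4=7
R3=12+7=19
R4=7-1=6
CMP R4, 1  (cmp 6,1)
JNZ L2: taken
R3=19+7=26
R4=6-1=5
CMP R4, 1  (cmp 5,1)
JNZ L2: taken
R3=26+7=33
R4=5-1=4
CMP R4, 1  (cmp 4,1)
JNZ L2: taken
R3=33+7=40
R4=4-1=3
CMP R4, 1  (cmp 3,1)
JNZ L2: taken
R3=40+7=47
R4=3-1=2
CMP R4, 1  (cmp 2,1)
JNZ L2: taken
R3=47+7=54
R4=2-1=1
CMP R4, 1  (cmp 1,1)
JNZ L2: not taken
halt.

54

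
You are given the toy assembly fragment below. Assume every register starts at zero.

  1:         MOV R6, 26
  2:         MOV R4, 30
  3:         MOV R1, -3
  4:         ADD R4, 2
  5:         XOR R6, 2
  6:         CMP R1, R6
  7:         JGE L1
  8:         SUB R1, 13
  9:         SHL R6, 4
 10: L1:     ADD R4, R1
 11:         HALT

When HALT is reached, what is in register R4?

MOV R6, 26 → R6=26
MOV R4, 30 → R4=30
MOV R1, -3 → R1=-3
ADD R4, 2 → R4=30+2=32
XOR R6, 2 → R6=26^2=24
CMP R1, R6  (cmp -3,24)
JGE L1: not taken
SUB R1, 13 → R1=(-3)-13=-16
SHL R6, 4 → R6=24<<4=384
ADD R4, R1 → R4=32+(-16)=16
halt.

16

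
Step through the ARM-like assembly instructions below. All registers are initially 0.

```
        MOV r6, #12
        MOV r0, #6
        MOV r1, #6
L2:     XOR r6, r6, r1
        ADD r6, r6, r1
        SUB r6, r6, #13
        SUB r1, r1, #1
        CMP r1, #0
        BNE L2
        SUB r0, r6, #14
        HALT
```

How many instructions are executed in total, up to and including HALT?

41

r6=12
r0=6
r1=6
r6=12^6=10
r6=10+6=16
r6=16-13=3
r1=6-1=5
CMP r1, #0  (cmp 5,0)
BNE L2: taken
r6=3^5=6
r6=6+5=11
r6=11-13=-2
r1=5-1=4
CMP r1, #0  (cmp 4,0)
BNE L2: taken
r6=(-2)^4=-6
r6=(-6)+4=-2
r6=(-2)-13=-15
r1=4-1=3
CMP r1, #0  (cmp 3,0)
BNE L2: taken
r6=(-15)^3=-14
r6=(-14)+3=-11
r6=(-11)-13=-24
r1=3-1=2
CMP r1, #0  (cmp 2,0)
BNE L2: taken
r6=(-24)^2=-22
r6=(-22)+2=-20
r6=(-20)-13=-33
r1=2-1=1
CMP r1, #0  (cmp 1,0)
BNE L2: taken
r6=(-33)^1=-34
r6=(-34)+1=-33
r6=(-33)-13=-46
r1=1-1=0
CMP r1, #0  (cmp 0,0)
BNE L2: not taken
r0=(-46)-14=-60
halt.
Total executed instructions: 41.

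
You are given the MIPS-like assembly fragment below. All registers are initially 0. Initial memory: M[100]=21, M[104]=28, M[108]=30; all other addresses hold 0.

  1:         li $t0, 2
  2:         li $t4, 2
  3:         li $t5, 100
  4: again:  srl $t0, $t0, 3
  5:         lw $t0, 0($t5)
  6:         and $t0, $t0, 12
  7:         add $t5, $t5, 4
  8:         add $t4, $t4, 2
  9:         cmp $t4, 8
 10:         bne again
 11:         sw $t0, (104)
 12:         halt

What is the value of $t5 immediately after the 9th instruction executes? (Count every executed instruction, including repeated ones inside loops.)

104

li $t0, 2 → $t0=2
li $t4, 2 → $t4=2
li $t5, 100 → $t5=100
srl $t0, $t0, 3 → $t0=2>>3=0
lw $t0, 0($t5) → $t0=M[100]=21
and $t0, $t0, 12 → $t0=21&12=4
add $t5, $t5, 4 → $t5=100+4=104
add $t4, $t4, 2 → $t4=2+2=4
cmp $t4, 8  (cmp 4,8)
After step 9: $t5 = 104.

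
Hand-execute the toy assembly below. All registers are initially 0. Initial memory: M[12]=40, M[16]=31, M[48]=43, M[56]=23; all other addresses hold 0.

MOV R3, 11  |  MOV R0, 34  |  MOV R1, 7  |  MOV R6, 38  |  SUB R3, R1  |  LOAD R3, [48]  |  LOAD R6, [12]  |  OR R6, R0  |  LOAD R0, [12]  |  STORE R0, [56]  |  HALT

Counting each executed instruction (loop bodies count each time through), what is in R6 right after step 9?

MOV R3, 11 → R3=11
MOV R0, 34 → R0=34
MOV R1, 7 → R1=7
MOV R6, 38 → R6=38
SUB R3, R1 → R3=11-7=4
LOAD R3, [48] → R3=M[48]=43
LOAD R6, [12] → R6=M[12]=40
OR R6, R0 → R6=40|34=42
LOAD R0, [12] → R0=M[12]=40
After step 9: R6 = 42.

42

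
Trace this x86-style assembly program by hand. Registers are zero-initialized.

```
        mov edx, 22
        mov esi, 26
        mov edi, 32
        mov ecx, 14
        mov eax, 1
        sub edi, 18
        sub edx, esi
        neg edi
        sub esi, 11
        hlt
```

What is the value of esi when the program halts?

15

edx=22
esi=26
edi=32
ecx=14
eax=1
edi=32-18=14
edx=22-26=-4
edi=-(14)=-14
esi=26-11=15
halt.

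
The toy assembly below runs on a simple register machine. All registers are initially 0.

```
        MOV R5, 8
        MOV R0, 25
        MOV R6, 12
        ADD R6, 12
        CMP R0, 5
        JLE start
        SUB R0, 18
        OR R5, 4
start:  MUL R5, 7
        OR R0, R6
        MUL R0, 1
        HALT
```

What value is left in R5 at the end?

84

after MOV R5, 8: R5=8
after MOV R0, 25: R0=25
after MOV R6, 12: R6=12
after ADD R6, 12: R6=12+12=24
CMP R0, 5  (cmp 25,5)
JLE start: not taken
after SUB R0, 18: R0=25-18=7
after OR R5, 4: R5=8|4=12
after MUL R5, 7: R5=12*7=84
after OR R0, R6: R0=7|24=31
after MUL R0, 1: R0=31*1=31
halt.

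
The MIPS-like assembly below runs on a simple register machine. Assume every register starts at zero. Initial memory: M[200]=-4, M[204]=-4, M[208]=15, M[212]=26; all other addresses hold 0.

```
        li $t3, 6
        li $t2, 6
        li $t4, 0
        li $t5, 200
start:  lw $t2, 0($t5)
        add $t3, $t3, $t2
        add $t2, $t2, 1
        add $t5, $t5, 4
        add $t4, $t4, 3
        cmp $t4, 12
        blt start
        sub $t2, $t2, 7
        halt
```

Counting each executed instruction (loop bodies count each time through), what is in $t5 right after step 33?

216

$t3=6
$t2=6
$t4=0
$t5=200
$t2=M[200]=-4
$t3=6+(-4)=2
$t2=(-4)+1=-3
$t5=200+4=204
$t4=0+3=3
cmp $t4, 12  (cmp 3,12)
blt start: taken
$t2=M[204]=-4
$t3=2+(-4)=-2
$t2=(-4)+1=-3
$t5=204+4=208
$t4=3+3=6
cmp $t4, 12  (cmp 6,12)
blt start: taken
$t2=M[208]=15
$t3=(-2)+15=13
$t2=15+1=16
$t5=208+4=212
$t4=6+3=9
cmp $t4, 12  (cmp 9,12)
blt start: taken
$t2=M[212]=26
$t3=13+26=39
$t2=26+1=27
$t5=212+4=216
$t4=9+3=12
cmp $t4, 12  (cmp 12,12)
blt start: not taken
$t2=27-7=20
After step 33: $t5 = 216.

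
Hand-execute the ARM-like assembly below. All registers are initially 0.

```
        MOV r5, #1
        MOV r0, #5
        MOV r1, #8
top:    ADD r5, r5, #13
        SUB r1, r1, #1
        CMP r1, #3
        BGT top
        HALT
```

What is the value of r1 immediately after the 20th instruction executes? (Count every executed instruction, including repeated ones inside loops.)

4

after MOV r5, #1: r5=1
after MOV r0, #5: r0=5
after MOV r1, #8: r1=8
after ADD r5, r5, #13: r5=1+13=14
after SUB r1, r1, #1: r1=8-1=7
CMP r1, #3  (cmp 7,3)
BGT top: taken
after ADD r5, r5, #13: r5=14+13=27
after SUB r1, r1, #1: r1=7-1=6
CMP r1, #3  (cmp 6,3)
BGT top: taken
after ADD r5, r5, #13: r5=27+13=40
after SUB r1, r1, #1: r1=6-1=5
CMP r1, #3  (cmp 5,3)
BGT top: taken
after ADD r5, r5, #13: r5=40+13=53
after SUB r1, r1, #1: r1=5-1=4
CMP r1, #3  (cmp 4,3)
BGT top: taken
after ADD r5, r5, #13: r5=53+13=66
After step 20: r1 = 4.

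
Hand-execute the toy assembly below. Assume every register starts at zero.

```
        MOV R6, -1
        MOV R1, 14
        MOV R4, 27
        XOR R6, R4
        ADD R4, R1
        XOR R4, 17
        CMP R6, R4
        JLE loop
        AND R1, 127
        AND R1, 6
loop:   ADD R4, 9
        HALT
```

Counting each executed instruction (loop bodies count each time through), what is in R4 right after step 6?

56

R6=-1
R1=14
R4=27
R6=(-1)^27=-28
R4=27+14=41
R4=41^17=56
After step 6: R4 = 56.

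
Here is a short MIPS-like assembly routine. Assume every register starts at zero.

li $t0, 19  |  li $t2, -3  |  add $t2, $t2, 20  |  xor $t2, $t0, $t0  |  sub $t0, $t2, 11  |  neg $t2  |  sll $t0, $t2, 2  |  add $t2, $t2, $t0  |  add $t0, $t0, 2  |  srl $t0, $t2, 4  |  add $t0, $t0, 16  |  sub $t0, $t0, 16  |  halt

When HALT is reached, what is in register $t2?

li $t0, 19 → $t0=19
li $t2, -3 → $t2=-3
add $t2, $t2, 20 → $t2=(-3)+20=17
xor $t2, $t0, $t0 → $t2=19^19=0
sub $t0, $t2, 11 → $t0=0-11=-11
neg $t2 → $t2=-(0)=0
sll $t0, $t2, 2 → $t0=0<<2=0
add $t2, $t2, $t0 → $t2=0+0=0
add $t0, $t0, 2 → $t0=0+2=2
srl $t0, $t2, 4 → $t0=0>>4=0
add $t0, $t0, 16 → $t0=0+16=16
sub $t0, $t0, 16 → $t0=16-16=0
halt.

0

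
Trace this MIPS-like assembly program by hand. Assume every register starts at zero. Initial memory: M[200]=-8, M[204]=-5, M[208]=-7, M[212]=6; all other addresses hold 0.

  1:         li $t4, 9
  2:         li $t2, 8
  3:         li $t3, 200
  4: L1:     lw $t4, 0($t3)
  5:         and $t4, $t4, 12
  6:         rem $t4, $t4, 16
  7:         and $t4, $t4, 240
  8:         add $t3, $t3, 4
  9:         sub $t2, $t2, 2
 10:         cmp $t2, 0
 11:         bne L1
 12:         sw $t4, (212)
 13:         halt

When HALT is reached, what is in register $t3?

$t4=9
$t2=8
$t3=200
$t4=M[200]=-8
$t4=(-8)&12=8
$t4=8%16=8
$t4=8&240=0
$t3=200+4=204
$t2=8-2=6
cmp $t2, 0  (cmp 6,0)
bne L1: taken
$t4=M[204]=-5
$t4=(-5)&12=8
$t4=8%16=8
$t4=8&240=0
$t3=204+4=208
$t2=6-2=4
cmp $t2, 0  (cmp 4,0)
bne L1: taken
$t4=M[208]=-7
$t4=(-7)&12=8
$t4=8%16=8
$t4=8&240=0
$t3=208+4=212
$t2=4-2=2
cmp $t2, 0  (cmp 2,0)
bne L1: taken
$t4=M[212]=6
$t4=6&12=4
$t4=4%16=4
$t4=4&240=0
$t3=212+4=216
$t2=2-2=0
cmp $t2, 0  (cmp 0,0)
bne L1: not taken
sw $t4, (212) → M[212]=0
halt.

216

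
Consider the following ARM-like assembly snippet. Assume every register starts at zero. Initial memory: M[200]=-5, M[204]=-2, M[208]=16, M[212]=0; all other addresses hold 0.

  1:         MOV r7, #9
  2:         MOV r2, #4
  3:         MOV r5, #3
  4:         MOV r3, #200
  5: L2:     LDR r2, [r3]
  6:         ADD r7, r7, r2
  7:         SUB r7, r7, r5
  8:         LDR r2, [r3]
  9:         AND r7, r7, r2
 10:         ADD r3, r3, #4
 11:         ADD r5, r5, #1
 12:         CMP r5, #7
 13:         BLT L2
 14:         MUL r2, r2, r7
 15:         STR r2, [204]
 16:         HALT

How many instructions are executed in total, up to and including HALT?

43

r7=9
r2=4
r5=3
r3=200
r2=M[200]=-5
r7=9+(-5)=4
r7=4-3=1
r2=M[200]=-5
r7=1&(-5)=1
r3=200+4=204
r5=3+1=4
CMP r5, #7  (cmp 4,7)
BLT L2: taken
r2=M[204]=-2
r7=1+(-2)=-1
r7=(-1)-4=-5
r2=M[204]=-2
r7=(-5)&(-2)=-6
r3=204+4=208
r5=4+1=5
CMP r5, #7  (cmp 5,7)
BLT L2: taken
r2=M[208]=16
r7=(-6)+16=10
r7=10-5=5
r2=M[208]=16
r7=5&16=0
r3=208+4=212
r5=5+1=6
CMP r5, #7  (cmp 6,7)
BLT L2: taken
r2=M[212]=0
r7=0+0=0
r7=0-6=-6
r2=M[212]=0
r7=(-6)&0=0
r3=212+4=216
r5=6+1=7
CMP r5, #7  (cmp 7,7)
BLT L2: not taken
r2=0*0=0
STR r2, [204] → M[204]=0
halt.
Total executed instructions: 43.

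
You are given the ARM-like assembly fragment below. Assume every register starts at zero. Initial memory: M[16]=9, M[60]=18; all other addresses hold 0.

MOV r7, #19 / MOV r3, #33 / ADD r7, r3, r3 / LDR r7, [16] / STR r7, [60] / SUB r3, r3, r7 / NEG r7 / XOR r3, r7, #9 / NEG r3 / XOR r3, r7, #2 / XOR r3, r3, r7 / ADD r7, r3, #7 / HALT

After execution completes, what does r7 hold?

MOV r7, #19 → r7=19
MOV r3, #33 → r3=33
ADD r7, r3, r3 → r7=33+33=66
LDR r7, [16] → r7=M[16]=9
STR r7, [60] → M[60]=9
SUB r3, r3, r7 → r3=33-9=24
NEG r7 → r7=-(9)=-9
XOR r3, r7, #9 → r3=(-9)^9=-2
NEG r3 → r3=-(-2)=2
XOR r3, r7, #2 → r3=(-9)^2=-11
XOR r3, r3, r7 → r3=(-11)^(-9)=2
ADD r7, r3, #7 → r7=2+7=9
halt.

9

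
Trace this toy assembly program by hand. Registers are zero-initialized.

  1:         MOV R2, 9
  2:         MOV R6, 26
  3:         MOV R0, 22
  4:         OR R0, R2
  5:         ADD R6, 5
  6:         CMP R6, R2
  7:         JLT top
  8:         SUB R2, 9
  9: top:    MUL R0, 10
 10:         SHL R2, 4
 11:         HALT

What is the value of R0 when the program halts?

R2=9
R6=26
R0=22
R0=22|9=31
R6=26+5=31
CMP R6, R2  (cmp 31,9)
JLT top: not taken
R2=9-9=0
R0=31*10=310
R2=0<<4=0
halt.

310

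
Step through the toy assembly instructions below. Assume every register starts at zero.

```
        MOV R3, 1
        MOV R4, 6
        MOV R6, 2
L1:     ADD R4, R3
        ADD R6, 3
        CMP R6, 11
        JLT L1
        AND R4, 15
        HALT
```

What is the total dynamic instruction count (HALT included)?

17

R3=1
R4=6
R6=2
R4=6+1=7
R6=2+3=5
CMP R6, 11  (cmp 5,11)
JLT L1: taken
R4=7+1=8
R6=5+3=8
CMP R6, 11  (cmp 8,11)
JLT L1: taken
R4=8+1=9
R6=8+3=11
CMP R6, 11  (cmp 11,11)
JLT L1: not taken
R4=9&15=9
halt.
Total executed instructions: 17.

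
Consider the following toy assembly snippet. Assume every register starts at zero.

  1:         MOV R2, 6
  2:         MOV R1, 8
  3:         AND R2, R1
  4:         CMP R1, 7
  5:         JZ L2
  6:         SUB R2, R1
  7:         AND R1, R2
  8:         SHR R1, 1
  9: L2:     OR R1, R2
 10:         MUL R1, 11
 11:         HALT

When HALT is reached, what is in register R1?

-44

MOV R2, 6 → R2=6
MOV R1, 8 → R1=8
AND R2, R1 → R2=6&8=0
CMP R1, 7  (cmp 8,7)
JZ L2: not taken
SUB R2, R1 → R2=0-8=-8
AND R1, R2 → R1=8&(-8)=8
SHR R1, 1 → R1=8>>1=4
OR R1, R2 → R1=4|(-8)=-4
MUL R1, 11 → R1=(-4)*11=-44
halt.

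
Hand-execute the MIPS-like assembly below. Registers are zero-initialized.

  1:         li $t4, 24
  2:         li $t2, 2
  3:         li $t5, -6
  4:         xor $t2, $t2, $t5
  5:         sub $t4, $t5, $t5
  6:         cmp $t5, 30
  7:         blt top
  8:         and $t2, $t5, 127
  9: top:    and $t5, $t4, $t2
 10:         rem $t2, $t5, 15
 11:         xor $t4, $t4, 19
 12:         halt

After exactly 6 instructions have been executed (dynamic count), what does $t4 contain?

$t4=24
$t2=2
$t5=-6
$t2=2^(-6)=-8
$t4=(-6)-(-6)=0
cmp $t5, 30  (cmp -6,30)
After step 6: $t4 = 0.

0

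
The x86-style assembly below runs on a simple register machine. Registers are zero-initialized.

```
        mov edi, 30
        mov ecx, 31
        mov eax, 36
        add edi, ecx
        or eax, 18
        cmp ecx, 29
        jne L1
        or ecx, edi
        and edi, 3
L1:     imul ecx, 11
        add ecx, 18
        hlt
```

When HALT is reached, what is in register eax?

mov edi, 30 → edi=30
mov ecx, 31 → ecx=31
mov eax, 36 → eax=36
add edi, ecx → edi=30+31=61
or eax, 18 → eax=36|18=54
cmp ecx, 29  (cmp 31,29)
jne L1: taken
imul ecx, 11 → ecx=31*11=341
add ecx, 18 → ecx=341+18=359
halt.

54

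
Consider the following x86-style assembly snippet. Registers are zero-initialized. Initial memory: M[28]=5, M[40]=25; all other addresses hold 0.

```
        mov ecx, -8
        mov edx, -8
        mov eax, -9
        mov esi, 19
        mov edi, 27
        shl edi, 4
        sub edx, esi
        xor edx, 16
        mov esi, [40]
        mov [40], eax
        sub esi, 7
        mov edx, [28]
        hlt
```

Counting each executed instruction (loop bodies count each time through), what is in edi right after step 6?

432

ecx=-8
edx=-8
eax=-9
esi=19
edi=27
edi=27<<4=432
After step 6: edi = 432.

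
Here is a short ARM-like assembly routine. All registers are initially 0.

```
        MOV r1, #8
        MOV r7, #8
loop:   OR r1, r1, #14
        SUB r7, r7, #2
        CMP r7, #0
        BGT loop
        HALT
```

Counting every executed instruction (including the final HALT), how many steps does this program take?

after MOV r1, #8: r1=8
after MOV r7, #8: r7=8
after OR r1, r1, #14: r1=8|14=14
after SUB r7, r7, #2: r7=8-2=6
CMP r7, #0  (cmp 6,0)
BGT loop: taken
after OR r1, r1, #14: r1=14|14=14
after SUB r7, r7, #2: r7=6-2=4
CMP r7, #0  (cmp 4,0)
BGT loop: taken
after OR r1, r1, #14: r1=14|14=14
after SUB r7, r7, #2: r7=4-2=2
CMP r7, #0  (cmp 2,0)
BGT loop: taken
after OR r1, r1, #14: r1=14|14=14
after SUB r7, r7, #2: r7=2-2=0
CMP r7, #0  (cmp 0,0)
BGT loop: not taken
halt.
Total executed instructions: 19.

19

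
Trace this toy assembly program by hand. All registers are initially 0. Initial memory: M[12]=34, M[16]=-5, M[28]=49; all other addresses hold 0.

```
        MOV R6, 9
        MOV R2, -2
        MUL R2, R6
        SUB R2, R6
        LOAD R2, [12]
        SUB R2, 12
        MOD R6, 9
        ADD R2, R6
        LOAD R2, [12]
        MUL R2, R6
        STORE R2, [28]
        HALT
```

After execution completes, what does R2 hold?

after MOV R6, 9: R6=9
after MOV R2, -2: R2=-2
after MUL R2, R6: R2=(-2)*9=-18
after SUB R2, R6: R2=(-18)-9=-27
after LOAD R2, [12]: R2=M[12]=34
after SUB R2, 12: R2=34-12=22
after MOD R6, 9: R6=9%9=0
after ADD R2, R6: R2=22+0=22
after LOAD R2, [12]: R2=M[12]=34
after MUL R2, R6: R2=34*0=0
STORE R2, [28] → M[28]=0
halt.

0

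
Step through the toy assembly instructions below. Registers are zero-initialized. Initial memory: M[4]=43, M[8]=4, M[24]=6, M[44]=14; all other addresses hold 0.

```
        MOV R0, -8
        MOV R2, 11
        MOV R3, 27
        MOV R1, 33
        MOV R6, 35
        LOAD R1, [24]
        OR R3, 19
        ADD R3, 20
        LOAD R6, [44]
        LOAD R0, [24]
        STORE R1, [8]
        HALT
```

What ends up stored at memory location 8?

6

MOV R0, -8 → R0=-8
MOV R2, 11 → R2=11
MOV R3, 27 → R3=27
MOV R1, 33 → R1=33
MOV R6, 35 → R6=35
LOAD R1, [24] → R1=M[24]=6
OR R3, 19 → R3=27|19=27
ADD R3, 20 → R3=27+20=47
LOAD R6, [44] → R6=M[44]=14
LOAD R0, [24] → R0=M[24]=6
STORE R1, [8] → M[8]=6
halt.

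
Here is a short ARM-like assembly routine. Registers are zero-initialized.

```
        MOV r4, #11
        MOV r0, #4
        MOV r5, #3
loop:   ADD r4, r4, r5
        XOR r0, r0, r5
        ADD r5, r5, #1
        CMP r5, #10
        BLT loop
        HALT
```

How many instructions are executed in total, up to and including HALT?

39

after MOV r4, #11: r4=11
after MOV r0, #4: r0=4
after MOV r5, #3: r5=3
after ADD r4, r4, r5: r4=11+3=14
after XOR r0, r0, r5: r0=4^3=7
after ADD r5, r5, #1: r5=3+1=4
CMP r5, #10  (cmp 4,10)
BLT loop: taken
after ADD r4, r4, r5: r4=14+4=18
after XOR r0, r0, r5: r0=7^4=3
after ADD r5, r5, #1: r5=4+1=5
CMP r5, #10  (cmp 5,10)
BLT loop: taken
after ADD r4, r4, r5: r4=18+5=23
after XOR r0, r0, r5: r0=3^5=6
after ADD r5, r5, #1: r5=5+1=6
CMP r5, #10  (cmp 6,10)
BLT loop: taken
after ADD r4, r4, r5: r4=23+6=29
after XOR r0, r0, r5: r0=6^6=0
after ADD r5, r5, #1: r5=6+1=7
CMP r5, #10  (cmp 7,10)
BLT loop: taken
after ADD r4, r4, r5: r4=29+7=36
after XOR r0, r0, r5: r0=0^7=7
after ADD r5, r5, #1: r5=7+1=8
CMP r5, #10  (cmp 8,10)
BLT loop: taken
after ADD r4, r4, r5: r4=36+8=44
after XOR r0, r0, r5: r0=7^8=15
after ADD r5, r5, #1: r5=8+1=9
CMP r5, #10  (cmp 9,10)
BLT loop: taken
after ADD r4, r4, r5: r4=44+9=53
after XOR r0, r0, r5: r0=15^9=6
after ADD r5, r5, #1: r5=9+1=10
CMP r5, #10  (cmp 10,10)
BLT loop: not taken
halt.
Total executed instructions: 39.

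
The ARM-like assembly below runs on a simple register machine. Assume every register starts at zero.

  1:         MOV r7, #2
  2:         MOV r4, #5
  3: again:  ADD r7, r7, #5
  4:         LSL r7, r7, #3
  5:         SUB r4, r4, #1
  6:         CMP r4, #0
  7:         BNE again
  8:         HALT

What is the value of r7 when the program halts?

r7=2
r4=5
r7=2+5=7
r7=7<<3=56
r4=5-1=4
CMP r4, #0  (cmp 4,0)
BNE again: taken
r7=56+5=61
r7=61<<3=488
r4=4-1=3
CMP r4, #0  (cmp 3,0)
BNE again: taken
r7=488+5=493
r7=493<<3=3944
r4=3-1=2
CMP r4, #0  (cmp 2,0)
BNE again: taken
r7=3944+5=3949
r7=3949<<3=31592
r4=2-1=1
CMP r4, #0  (cmp 1,0)
BNE again: taken
r7=31592+5=31597
r7=31597<<3=252776
r4=1-1=0
CMP r4, #0  (cmp 0,0)
BNE again: not taken
halt.

252776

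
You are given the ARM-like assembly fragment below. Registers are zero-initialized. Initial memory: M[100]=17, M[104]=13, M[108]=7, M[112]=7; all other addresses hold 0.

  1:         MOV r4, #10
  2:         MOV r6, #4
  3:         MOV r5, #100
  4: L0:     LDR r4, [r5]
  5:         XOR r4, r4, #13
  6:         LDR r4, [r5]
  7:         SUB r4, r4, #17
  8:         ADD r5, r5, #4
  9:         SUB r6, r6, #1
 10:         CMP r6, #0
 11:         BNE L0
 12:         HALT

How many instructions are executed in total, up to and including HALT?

MOV r4, #10 → r4=10
MOV r6, #4 → r6=4
MOV r5, #100 → r5=100
LDR r4, [r5] → r4=M[100]=17
XOR r4, r4, #13 → r4=17^13=28
LDR r4, [r5] → r4=M[100]=17
SUB r4, r4, #17 → r4=17-17=0
ADD r5, r5, #4 → r5=100+4=104
SUB r6, r6, #1 → r6=4-1=3
CMP r6, #0  (cmp 3,0)
BNE L0: taken
LDR r4, [r5] → r4=M[104]=13
XOR r4, r4, #13 → r4=13^13=0
LDR r4, [r5] → r4=M[104]=13
SUB r4, r4, #17 → r4=13-17=-4
ADD r5, r5, #4 → r5=104+4=108
SUB r6, r6, #1 → r6=3-1=2
CMP r6, #0  (cmp 2,0)
BNE L0: taken
LDR r4, [r5] → r4=M[108]=7
XOR r4, r4, #13 → r4=7^13=10
LDR r4, [r5] → r4=M[108]=7
SUB r4, r4, #17 → r4=7-17=-10
ADD r5, r5, #4 → r5=108+4=112
SUB r6, r6, #1 → r6=2-1=1
CMP r6, #0  (cmp 1,0)
BNE L0: taken
LDR r4, [r5] → r4=M[112]=7
XOR r4, r4, #13 → r4=7^13=10
LDR r4, [r5] → r4=M[112]=7
SUB r4, r4, #17 → r4=7-17=-10
ADD r5, r5, #4 → r5=112+4=116
SUB r6, r6, #1 → r6=1-1=0
CMP r6, #0  (cmp 0,0)
BNE L0: not taken
halt.
Total executed instructions: 36.

36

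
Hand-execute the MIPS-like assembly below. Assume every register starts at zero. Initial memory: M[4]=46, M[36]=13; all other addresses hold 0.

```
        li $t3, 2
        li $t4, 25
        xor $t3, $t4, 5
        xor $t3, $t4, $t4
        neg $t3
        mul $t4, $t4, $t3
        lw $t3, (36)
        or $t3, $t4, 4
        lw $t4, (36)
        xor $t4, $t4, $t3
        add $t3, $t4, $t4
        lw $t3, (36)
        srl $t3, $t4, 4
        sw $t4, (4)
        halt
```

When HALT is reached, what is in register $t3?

0

li $t3, 2 → $t3=2
li $t4, 25 → $t4=25
xor $t3, $t4, 5 → $t3=25^5=28
xor $t3, $t4, $t4 → $t3=25^25=0
neg $t3 → $t3=-(0)=0
mul $t4, $t4, $t3 → $t4=25*0=0
lw $t3, (36) → $t3=M[36]=13
or $t3, $t4, 4 → $t3=0|4=4
lw $t4, (36) → $t4=M[36]=13
xor $t4, $t4, $t3 → $t4=13^4=9
add $t3, $t4, $t4 → $t3=9+9=18
lw $t3, (36) → $t3=M[36]=13
srl $t3, $t4, 4 → $t3=9>>4=0
sw $t4, (4) → M[4]=9
halt.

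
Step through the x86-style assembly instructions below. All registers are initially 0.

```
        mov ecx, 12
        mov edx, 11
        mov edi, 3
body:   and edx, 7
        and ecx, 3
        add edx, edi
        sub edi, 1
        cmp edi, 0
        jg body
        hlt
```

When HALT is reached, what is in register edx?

ecx=12
edx=11
edi=3
edx=11&7=3
ecx=12&3=0
edx=3+3=6
edi=3-1=2
cmp edi, 0  (cmp 2,0)
jg body: taken
edx=6&7=6
ecx=0&3=0
edx=6+2=8
edi=2-1=1
cmp edi, 0  (cmp 1,0)
jg body: taken
edx=8&7=0
ecx=0&3=0
edx=0+1=1
edi=1-1=0
cmp edi, 0  (cmp 0,0)
jg body: not taken
halt.

1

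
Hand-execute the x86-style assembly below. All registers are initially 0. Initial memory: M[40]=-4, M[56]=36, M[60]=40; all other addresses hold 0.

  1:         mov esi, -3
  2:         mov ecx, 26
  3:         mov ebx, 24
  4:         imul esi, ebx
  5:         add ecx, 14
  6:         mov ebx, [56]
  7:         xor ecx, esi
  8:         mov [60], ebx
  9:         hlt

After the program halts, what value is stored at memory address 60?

esi=-3
ecx=26
ebx=24
esi=(-3)*24=-72
ecx=26+14=40
ebx=M[56]=36
ecx=40^(-72)=-112
mov [60], ebx → M[60]=36
halt.

36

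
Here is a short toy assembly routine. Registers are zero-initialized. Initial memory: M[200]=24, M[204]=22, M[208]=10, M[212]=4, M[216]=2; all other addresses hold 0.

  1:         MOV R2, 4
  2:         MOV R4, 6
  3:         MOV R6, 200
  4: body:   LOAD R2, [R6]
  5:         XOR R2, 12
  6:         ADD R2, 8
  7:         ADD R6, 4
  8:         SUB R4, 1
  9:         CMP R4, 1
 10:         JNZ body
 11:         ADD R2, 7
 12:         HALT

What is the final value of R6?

220

after MOV R2, 4: R2=4
after MOV R4, 6: R4=6
after MOV R6, 200: R6=200
after LOAD R2, [R6]: R2=M[200]=24
after XOR R2, 12: R2=24^12=20
after ADD R2, 8: R2=20+8=28
after ADD R6, 4: R6=200+4=204
after SUB R4, 1: R4=6-1=5
CMP R4, 1  (cmp 5,1)
JNZ body: taken
after LOAD R2, [R6]: R2=M[204]=22
after XOR R2, 12: R2=22^12=26
after ADD R2, 8: R2=26+8=34
after ADD R6, 4: R6=204+4=208
after SUB R4, 1: R4=5-1=4
CMP R4, 1  (cmp 4,1)
JNZ body: taken
after LOAD R2, [R6]: R2=M[208]=10
after XOR R2, 12: R2=10^12=6
after ADD R2, 8: R2=6+8=14
after ADD R6, 4: R6=208+4=212
after SUB R4, 1: R4=4-1=3
CMP R4, 1  (cmp 3,1)
JNZ body: taken
after LOAD R2, [R6]: R2=M[212]=4
after XOR R2, 12: R2=4^12=8
after ADD R2, 8: R2=8+8=16
after ADD R6, 4: R6=212+4=216
after SUB R4, 1: R4=3-1=2
CMP R4, 1  (cmp 2,1)
JNZ body: taken
after LOAD R2, [R6]: R2=M[216]=2
after XOR R2, 12: R2=2^12=14
after ADD R2, 8: R2=14+8=22
after ADD R6, 4: R6=216+4=220
after SUB R4, 1: R4=2-1=1
CMP R4, 1  (cmp 1,1)
JNZ body: not taken
after ADD R2, 7: R2=22+7=29
halt.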